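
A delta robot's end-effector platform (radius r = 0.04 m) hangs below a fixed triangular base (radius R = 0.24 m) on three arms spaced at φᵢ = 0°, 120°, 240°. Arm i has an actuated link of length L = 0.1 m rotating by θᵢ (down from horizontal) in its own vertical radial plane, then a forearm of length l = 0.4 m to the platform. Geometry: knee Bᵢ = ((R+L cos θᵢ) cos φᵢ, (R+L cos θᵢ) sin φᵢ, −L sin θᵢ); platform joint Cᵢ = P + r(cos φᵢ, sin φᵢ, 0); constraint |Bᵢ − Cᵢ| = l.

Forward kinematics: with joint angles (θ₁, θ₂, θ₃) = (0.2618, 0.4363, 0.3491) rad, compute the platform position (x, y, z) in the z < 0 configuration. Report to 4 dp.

φ1=0.0°: virtual centre (0.2966, 0.0000, -0.0259), radius l
arm 2 at φ=120.0°: e+L cos θ2 = 0.2906;  S2 = (-0.1453, 0.2517, -0.0423)
φ3=240.0°: virtual centre (-0.1470, -0.2546, -0.0342), radius l
eliminate P² terms by subtracting sphere 1 from 2 and 3
linear system: -0.8838x+0.5034y = -0.0024−-0.0328z; -0.8872x+-0.5092y = -0.0010−-0.0166z
det = 0.8966;  x = 0.0019+-0.0279z,  y = -0.0013+0.0160z
into |P−S₁|² = l²: 1.0010z² + 0.0682z + -0.0725 = 0;  Δ = 0.2950;  z = -0.3053 or 0.2372 → z<0 root = -0.3053
x = 0.0105, y = -0.0062

(0.0105, -0.0062, -0.3053)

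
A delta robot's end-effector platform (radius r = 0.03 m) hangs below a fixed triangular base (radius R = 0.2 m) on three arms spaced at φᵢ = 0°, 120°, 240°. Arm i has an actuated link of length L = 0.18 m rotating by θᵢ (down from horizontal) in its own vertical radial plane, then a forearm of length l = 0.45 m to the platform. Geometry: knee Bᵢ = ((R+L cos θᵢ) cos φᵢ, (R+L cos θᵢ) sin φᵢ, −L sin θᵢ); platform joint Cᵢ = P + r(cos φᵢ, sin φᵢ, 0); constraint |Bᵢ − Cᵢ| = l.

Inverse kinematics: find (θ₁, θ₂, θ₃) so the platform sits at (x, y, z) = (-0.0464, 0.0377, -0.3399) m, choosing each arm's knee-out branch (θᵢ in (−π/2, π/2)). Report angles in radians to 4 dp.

θ₁ = 0.5234, θ₂ = 0.0001, θ₃ = 0.3489

rotate P by −φ1: (-0.0464, 0.0377, -0.3399)
  A=0.2164, B=-0.3399, C=(l²−L²−A²−y'²−z²)/(2L)=0.0175
  √(A²+B²)=0.4029;  θ1 = -1.0039+1.5272 ≈ 0.5234
rotate P by −φ2: (0.0558, 0.0213, -0.3399)
  e−x'=0.1142;  (l²−L²−(e−x')²−y'²−z²)/2L = 0.1141
  γ=atan2(-0.3399,0.1142)=-1.2468;  ψ=arccos(0.3183)=1.2469;  θ2=γ+ψ≈0.0001
arm 3 (φ=240.0°): x'=-0.0094, y'=-0.0590
  A=0.1794, B=-0.3399, C=(l²−L²−A²−y'²−z²)/(2L)=0.0524
  θ3 = atan2(B,A) + arccos(C/0.3844) = 0.3489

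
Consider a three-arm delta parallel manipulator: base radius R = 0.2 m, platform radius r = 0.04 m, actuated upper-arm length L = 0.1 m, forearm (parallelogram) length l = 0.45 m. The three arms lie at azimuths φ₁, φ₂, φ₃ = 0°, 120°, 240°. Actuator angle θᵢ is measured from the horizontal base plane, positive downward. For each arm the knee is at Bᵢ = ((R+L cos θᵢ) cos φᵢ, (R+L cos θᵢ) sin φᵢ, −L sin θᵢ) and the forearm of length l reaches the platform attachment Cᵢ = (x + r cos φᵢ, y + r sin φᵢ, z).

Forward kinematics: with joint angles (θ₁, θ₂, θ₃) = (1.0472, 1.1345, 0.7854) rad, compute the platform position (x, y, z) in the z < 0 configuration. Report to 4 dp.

φ1=0.0°: virtual centre (0.2100, 0.0000, -0.0866), radius l
arm 2 at φ=120.0°: e+L cos θ2 = 0.2023;  centre 2 = (-0.1011, 0.1752, -0.0906)
arm 3 at φ=240.0°: e+L cos θ3 = 0.2307;  centre 3 = (-0.1154, -0.1998, -0.0707)
|centre ₂|²−|centre ₁|² = -0.0025;  |centre ₃|²−|centre ₁|² = 0.0066
plane₁₂: -0.6223x+0.3503y+-0.0081z = -0.0025
det = 0.4766;  x = -0.0028+0.0166z,  y = -0.0120+0.0525z
into |P−centre ₁|² = l²: 1.0030z² + 0.1649z + -0.1496 = 0;  Δ = 0.6273;  z = -0.4770 or 0.3126 → z<0 root = -0.4770
x = -0.0107, y = -0.0371

(-0.0107, -0.0371, -0.4770)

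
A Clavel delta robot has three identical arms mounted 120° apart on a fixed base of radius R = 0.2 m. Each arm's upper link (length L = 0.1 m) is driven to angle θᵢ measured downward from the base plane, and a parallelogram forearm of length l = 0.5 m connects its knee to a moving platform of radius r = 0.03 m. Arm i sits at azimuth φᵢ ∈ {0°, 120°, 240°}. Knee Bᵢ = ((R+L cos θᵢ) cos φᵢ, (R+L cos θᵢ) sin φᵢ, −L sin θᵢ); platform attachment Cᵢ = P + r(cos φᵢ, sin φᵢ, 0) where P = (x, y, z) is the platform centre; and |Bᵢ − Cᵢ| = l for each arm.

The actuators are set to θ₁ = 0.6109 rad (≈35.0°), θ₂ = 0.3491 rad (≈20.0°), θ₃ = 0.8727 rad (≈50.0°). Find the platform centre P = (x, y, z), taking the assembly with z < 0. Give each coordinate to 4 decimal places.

(0.0008, 0.0594, -0.4856)

φ1=0.0°: virtual centre (0.2519, 0.0000, -0.0574), radius l
φ2=120.0°: virtual centre (-0.1320, 0.2286, -0.0342), radius l
arm 3 at φ=240.0°: (R−r)+L cos θ3 = 0.2343;  centre 3 = (-0.1171, -0.2029, -0.0766)
eliminate P² terms by subtracting sphere 1 from 2 and 3
linear system: -0.7678x+0.4572y = 0.0041−0.0463z; -0.7381x+-0.4058y = -0.0060−-0.0385z
det = 0.6490;  x = 0.0017+0.0018z,  y = 0.0118+-0.0982z
into |P−centre ₁|² = l²: 1.0096z² + 0.1115z + -0.1839 = 0;  Δ = 0.7553;  z = -0.4856 or 0.3752 → z<0 root = -0.4856
x = 0.0008, y = 0.0594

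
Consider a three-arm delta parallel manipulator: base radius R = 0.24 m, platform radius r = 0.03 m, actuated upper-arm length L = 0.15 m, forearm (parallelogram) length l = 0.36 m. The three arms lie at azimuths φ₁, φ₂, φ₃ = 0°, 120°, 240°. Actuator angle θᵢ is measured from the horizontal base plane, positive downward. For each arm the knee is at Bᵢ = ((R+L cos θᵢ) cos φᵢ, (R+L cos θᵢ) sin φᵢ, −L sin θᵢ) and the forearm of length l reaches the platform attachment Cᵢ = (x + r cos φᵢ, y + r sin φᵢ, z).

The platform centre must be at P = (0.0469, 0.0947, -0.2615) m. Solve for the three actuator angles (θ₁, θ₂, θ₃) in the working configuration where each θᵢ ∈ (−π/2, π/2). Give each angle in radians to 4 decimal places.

θ₁ = 0.5236, θ₂ = 0.4360, θ₃ = 1.3964

rotate P by −φ1: (0.0469, 0.0947, -0.2615)
  A=0.1631, B=-0.2615, C=(l²−L²−A²−y'²−z²)/(2L)=0.0105
  √(A²+B²)=0.3082;  θ1 = -1.0131+1.5367 ≈ 0.5236
rotate P by −φ2: (0.0586, -0.0880, -0.2615)
  A cos θ + B sin θ = C:  0.1514·cos θ + -0.2615·sin θ = 0.0268
  √(A²+B²)=0.3022;  θ2 = -1.0459+1.4819 ≈ 0.4360
arm 3 (φ=240.0°): x'=-0.1055, y'=-0.0067
  e−x'=0.3155;  (l²−L²−(e−x')²−y'²−z²)/2L = -0.2028
  θ3 = atan2(B,A) + arccos(C/0.4098) = 1.3964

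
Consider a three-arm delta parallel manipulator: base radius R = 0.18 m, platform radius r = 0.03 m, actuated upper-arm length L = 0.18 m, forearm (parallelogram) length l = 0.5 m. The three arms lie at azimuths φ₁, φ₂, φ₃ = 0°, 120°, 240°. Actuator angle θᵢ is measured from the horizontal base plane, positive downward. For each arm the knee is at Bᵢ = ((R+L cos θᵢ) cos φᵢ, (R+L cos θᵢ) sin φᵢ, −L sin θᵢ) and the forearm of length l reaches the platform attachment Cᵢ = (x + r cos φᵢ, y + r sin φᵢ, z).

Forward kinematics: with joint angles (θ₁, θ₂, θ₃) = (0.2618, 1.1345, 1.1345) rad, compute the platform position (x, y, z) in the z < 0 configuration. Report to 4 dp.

(0.1732, 0.0000, -0.5233)

arm 1 at φ=0.0°: (R−r)+L cos θ1 = 0.3239;  O1 = (0.3239, 0.0000, -0.0466)
φ2=120.0°: virtual centre (-0.1130, 0.1958, -0.1631), radius l
φ3=240.0°: virtual centre (-0.1130, -0.1958, -0.1631), radius l
eliminate P² terms by subtracting sphere 1 from 2 and 3
plane₁₂: -0.8738x+0.3916y+-0.2331z = -0.0293
Cramer: x(z) = 0.0336-0.2668z;  y(z) = 0.0000+0.0000z
quadratic in z: (1.0712)z²+(0.2481)z+(-0.1636)=0, √Δ=0.8731 → z ∈ {-0.5233, 0.2918}; z = -0.5233 (taking z<0)
x = 0.1732, y = 0.0000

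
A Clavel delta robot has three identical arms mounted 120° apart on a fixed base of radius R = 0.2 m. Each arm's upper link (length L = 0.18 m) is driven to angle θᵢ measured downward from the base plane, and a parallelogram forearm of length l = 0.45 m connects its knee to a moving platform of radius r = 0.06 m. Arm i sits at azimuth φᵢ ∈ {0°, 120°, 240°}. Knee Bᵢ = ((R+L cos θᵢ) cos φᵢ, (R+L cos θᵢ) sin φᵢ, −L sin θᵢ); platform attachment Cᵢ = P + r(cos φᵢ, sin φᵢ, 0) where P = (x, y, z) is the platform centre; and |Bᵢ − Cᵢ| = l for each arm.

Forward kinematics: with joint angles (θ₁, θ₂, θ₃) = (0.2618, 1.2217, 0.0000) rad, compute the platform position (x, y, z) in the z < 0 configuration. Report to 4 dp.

(0.0704, -0.1867, -0.3758)

S1 = (0.3139·cos0.0°, 0.3139·sin0.0°, -0.0466) = (0.3139, 0.0000, -0.0466)
φ2=120.0°: virtual centre (-0.1008, 0.1746, -0.1691), radius l
arm 3 at φ=240.0°: (R−r)+L cos θ3 = 0.3200;  S3 = (-0.1600, -0.2771, 0.0000)
eliminate P² terms by subtracting sphere 1 from 2 and 3
[-0.8293 0.3491 -0.2451]·P = -0.0314;  [-0.9477 -0.5543 0.0932]·P = 0.0017
det = 0.7905;  x = 0.0213+-0.1307z,  y = -0.0395+0.3916z
sphere 1 gives Az²+Bz+C=0 with A=1.1704, B=0.1387, C=-0.1132;  B²−4AC=0.5491;  roots -0.3758, 0.2573;  negative root z = -0.3758
x = 0.0704, y = -0.1867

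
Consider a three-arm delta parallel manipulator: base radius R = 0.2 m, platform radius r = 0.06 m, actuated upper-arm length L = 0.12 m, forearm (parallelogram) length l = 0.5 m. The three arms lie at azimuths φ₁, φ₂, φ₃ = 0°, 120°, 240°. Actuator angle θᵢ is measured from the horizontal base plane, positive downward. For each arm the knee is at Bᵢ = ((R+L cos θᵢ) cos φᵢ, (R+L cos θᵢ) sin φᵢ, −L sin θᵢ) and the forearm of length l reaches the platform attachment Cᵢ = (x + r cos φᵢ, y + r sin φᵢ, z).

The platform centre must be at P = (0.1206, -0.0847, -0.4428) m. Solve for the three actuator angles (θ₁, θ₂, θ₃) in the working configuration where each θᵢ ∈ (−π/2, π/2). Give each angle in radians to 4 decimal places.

φ1=0.0° → target in arm frame (0.1206, -0.0847)
  A=0.0194, B=-0.4428, C=(l²−L²−A²−y'²−z²)/(2L)=0.1332
  θ1 = atan2(B,A) + arccos(C/0.4432) = -0.2616
rotate P by −φ2: (-0.1337, -0.0621, -0.4428)
  A=0.2737, B=-0.4428, C=(l²−L²−A²−y'²−z²)/(2L)=-0.1634
  γ=atan2(-0.4428,0.2737)=-1.0172;  ψ=arccos(-0.3139)=1.8901;  θ2=γ+ψ≈0.8728
rotate P by −φ3: (0.0131, 0.1468, -0.4428)
  A=0.1269, B=-0.4428, C=(l²−L²−A²−y'²−z²)/(2L)=0.0078
  √(A²+B²)=0.4606;  θ3 = -1.2916+1.5539 ≈ 0.2623

θ₁ = -0.2616, θ₂ = 0.8728, θ₃ = 0.2623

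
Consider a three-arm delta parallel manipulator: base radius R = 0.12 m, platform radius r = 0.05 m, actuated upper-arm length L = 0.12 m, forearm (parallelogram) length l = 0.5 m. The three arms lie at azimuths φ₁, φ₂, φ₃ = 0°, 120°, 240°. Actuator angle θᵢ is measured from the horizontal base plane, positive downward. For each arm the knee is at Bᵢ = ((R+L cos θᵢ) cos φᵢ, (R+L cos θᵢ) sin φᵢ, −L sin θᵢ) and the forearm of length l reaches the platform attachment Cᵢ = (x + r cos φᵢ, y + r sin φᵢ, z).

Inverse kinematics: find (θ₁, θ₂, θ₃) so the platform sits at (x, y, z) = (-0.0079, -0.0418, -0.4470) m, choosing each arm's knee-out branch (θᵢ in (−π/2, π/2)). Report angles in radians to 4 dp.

θ₁ = -0.0873, θ₂ = -0.0002, θ₃ = -0.2620

rotate P by −φ1: (-0.0079, -0.0418, -0.4470)
  A cos θ + B sin θ = C:  0.0779·cos θ + -0.4470·sin θ = 0.1166
  γ=atan2(-0.4470,0.0779)=-1.3983;  ψ=arccos(0.2569)=1.3110;  θ1=γ+ψ≈-0.0873
arm 2 (φ=120.0°): x'=-0.0322, y'=0.0277
  A cos θ + B sin θ = C:  0.1022·cos θ + -0.4470·sin θ = 0.1024
  γ=atan2(-0.4470,0.1022)=-1.3459;  ψ=arccos(0.2232)=1.3457;  θ2=γ+ψ≈-0.0002
rotate P by −φ3: (0.0401, 0.0141, -0.4470)
  e−x'=0.0299;  (l²−L²−(e−x')²−y'²−z²)/2L = 0.1446
  √(A²+B²)=0.4480;  θ3 = -1.5041+1.2422 ≈ -0.2620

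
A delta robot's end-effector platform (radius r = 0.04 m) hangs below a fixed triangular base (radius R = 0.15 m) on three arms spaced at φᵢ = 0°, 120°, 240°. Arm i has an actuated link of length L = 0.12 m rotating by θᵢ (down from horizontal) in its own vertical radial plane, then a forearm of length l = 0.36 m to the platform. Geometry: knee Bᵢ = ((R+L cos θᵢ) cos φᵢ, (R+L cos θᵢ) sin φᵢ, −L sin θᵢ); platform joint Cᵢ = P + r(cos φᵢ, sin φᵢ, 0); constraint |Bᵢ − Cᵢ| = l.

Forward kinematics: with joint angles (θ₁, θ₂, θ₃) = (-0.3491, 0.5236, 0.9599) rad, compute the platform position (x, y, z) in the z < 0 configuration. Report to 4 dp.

arm 1 at φ=0.0°: e+L cos θ1 = 0.2228;  O1 = (0.2228, 0.0000, 0.0410)
φ2=120.0°: virtual centre (-0.1070, 0.1853, -0.0600), radius l
arm 3 at φ=240.0°: e+L cos θ3 = 0.1788;  O3 = (-0.0894, -0.1549, -0.0983)
subtract pairs → two planes through P
plane₁₂: -0.6594x+0.3705y+-0.2021z = -0.0019
det = 0.4356;  x = 0.0096+-0.3808z,  y = 0.0118+-0.1322z
quadratic in z: (1.1625)z²+(0.0771)z+(-0.0823)=0, √Δ=0.6235 → z ∈ {-0.3014, 0.2350}; z = -0.3014 (taking z<0)
x = 0.1243, y = 0.0517

(0.1243, 0.0517, -0.3014)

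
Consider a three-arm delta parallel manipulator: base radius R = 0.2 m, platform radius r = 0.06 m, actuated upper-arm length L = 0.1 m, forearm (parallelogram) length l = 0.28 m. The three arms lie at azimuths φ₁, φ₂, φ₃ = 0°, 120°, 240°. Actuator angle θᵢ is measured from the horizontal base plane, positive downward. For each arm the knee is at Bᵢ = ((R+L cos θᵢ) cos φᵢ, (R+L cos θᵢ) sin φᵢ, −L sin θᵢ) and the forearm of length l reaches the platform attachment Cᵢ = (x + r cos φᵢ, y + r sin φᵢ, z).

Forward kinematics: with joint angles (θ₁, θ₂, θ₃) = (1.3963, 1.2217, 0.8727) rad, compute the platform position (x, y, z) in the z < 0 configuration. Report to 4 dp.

φ1=0.0°: virtual centre (0.1574, 0.0000, -0.0985), radius l
φ2=120.0°: virtual centre (-0.0871, 0.1509, -0.0940), radius l
S3 = (0.2043·cos240.0°, 0.2043·sin240.0°, -0.0766) = (-0.1021, -0.1769, -0.0766)
|S₂|²−|S₁|² = 0.0047;  |S₃|²−|S₁|² = 0.0131
linear system: -0.4889x+0.3017y = 0.0047−0.0090z; -0.5190x+-0.3538y = 0.0131−0.0437z
det = 0.3296;  x = -0.0171+0.0497z,  y = -0.0121+0.0507z
sphere 1 gives Az²+Bz+C=0 with A=1.0050, B=0.1784, C=-0.0381;  B²−4AC=0.1851;  roots -0.3028, 0.1253;  negative root z = -0.3028
x = -0.0321, y = -0.0274

(-0.0321, -0.0274, -0.3028)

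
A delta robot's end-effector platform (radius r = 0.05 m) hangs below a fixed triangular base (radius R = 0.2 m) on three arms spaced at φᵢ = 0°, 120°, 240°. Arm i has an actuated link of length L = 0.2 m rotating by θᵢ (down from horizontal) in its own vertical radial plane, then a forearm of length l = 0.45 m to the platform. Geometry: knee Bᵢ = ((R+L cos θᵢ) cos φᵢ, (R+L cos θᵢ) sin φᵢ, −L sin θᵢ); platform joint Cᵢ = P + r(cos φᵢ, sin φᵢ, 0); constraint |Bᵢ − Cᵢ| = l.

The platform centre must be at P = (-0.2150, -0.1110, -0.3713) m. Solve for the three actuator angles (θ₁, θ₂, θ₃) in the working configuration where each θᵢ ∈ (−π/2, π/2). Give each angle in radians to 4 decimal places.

arm 1 (φ=0.0°): x'=-0.2150, y'=-0.1110
  e−x'=0.3650;  (l²−L²−(e−x')²−y'²−z²)/2L = -0.3023
  √(A²+B²)=0.5207;  θ1 = -0.7940+2.1902 ≈ 1.3963
arm 2 (φ=120.0°): x'=0.0114, y'=0.2417
  A cos θ + B sin θ = C:  0.1386·cos θ + -0.3713·sin θ = -0.1325
  θ2 = atan2(B,A) + arccos(C/0.3963) = 0.6982
arm 3 (φ=240.0°): x'=0.2036, y'=-0.1307
  A cos θ + B sin θ = C:  -0.0536·cos θ + -0.3713·sin θ = 0.0117
  θ3 = atan2(B,A) + arccos(C/0.3752) = -0.1746

θ₁ = 1.3963, θ₂ = 0.6982, θ₃ = -0.1746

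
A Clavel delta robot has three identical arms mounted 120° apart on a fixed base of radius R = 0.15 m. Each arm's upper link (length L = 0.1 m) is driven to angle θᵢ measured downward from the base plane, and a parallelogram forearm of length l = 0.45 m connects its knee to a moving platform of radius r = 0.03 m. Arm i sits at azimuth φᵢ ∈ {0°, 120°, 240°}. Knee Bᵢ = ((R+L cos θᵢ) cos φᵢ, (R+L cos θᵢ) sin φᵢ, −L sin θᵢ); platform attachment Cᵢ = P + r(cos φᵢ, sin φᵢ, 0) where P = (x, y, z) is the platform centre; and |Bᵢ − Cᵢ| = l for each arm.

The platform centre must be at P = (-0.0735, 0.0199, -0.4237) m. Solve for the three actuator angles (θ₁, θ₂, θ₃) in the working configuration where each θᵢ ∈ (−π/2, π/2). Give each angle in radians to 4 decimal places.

θ₁ = 0.6985, θ₂ = 0.0876, θ₃ = 0.2620

arm 1 (φ=0.0°): x'=-0.0735, y'=0.0199
  A=0.1935, B=-0.4237, C=(l²−L²−A²−y'²−z²)/(2L)=-0.1243
  √(A²+B²)=0.4658;  θ1 = -1.1424+1.8409 ≈ 0.6985
arm 2 (φ=120.0°): x'=0.0540, y'=0.0537
  e−x'=0.0660;  (l²−L²−(e−x')²−y'²−z²)/2L = 0.0287
  θ2 = atan2(B,A) + arccos(C/0.4288) = 0.0876
arm 3 (φ=240.0°): x'=0.0195, y'=-0.0736
  A cos θ + B sin θ = C:  0.1005·cos θ + -0.4237·sin θ = -0.0127
  θ3 = atan2(B,A) + arccos(C/0.4355) = 0.2620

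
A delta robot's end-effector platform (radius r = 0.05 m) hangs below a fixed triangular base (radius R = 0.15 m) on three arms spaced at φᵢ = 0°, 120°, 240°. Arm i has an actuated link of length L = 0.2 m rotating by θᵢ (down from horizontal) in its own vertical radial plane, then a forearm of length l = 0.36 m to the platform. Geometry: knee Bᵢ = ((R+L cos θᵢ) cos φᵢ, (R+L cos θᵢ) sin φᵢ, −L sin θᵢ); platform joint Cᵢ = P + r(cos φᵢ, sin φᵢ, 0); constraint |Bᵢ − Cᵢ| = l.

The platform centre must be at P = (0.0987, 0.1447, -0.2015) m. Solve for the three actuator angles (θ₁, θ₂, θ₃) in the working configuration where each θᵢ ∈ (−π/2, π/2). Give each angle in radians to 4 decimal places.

arm 1 (φ=0.0°): x'=0.0987, y'=0.1447
  e−x'=0.0013;  (l²−L²−(e−x')²−y'²−z²)/2L = 0.0701
  √(A²+B²)=0.2015;  θ1 = -1.5643+1.2152 ≈ -0.3491
rotate P by −φ2: (0.0760, -0.1578, -0.2015)
  e−x'=0.0240;  (l²−L²−(e−x')²−y'²−z²)/2L = 0.0588
  γ=atan2(-0.2015,0.0240)=-1.4521;  ψ=arccos(0.2896)=1.2769;  θ2=γ+ψ≈-0.1751
rotate P by −φ3: (-0.1747, 0.0131, -0.2015)
  A=0.2747, B=-0.2015, C=(l²−L²−A²−y'²−z²)/(2L)=-0.0665
  γ=atan2(-0.2015,0.2747)=-0.6329;  ψ=arccos(-0.1953)=1.7674;  θ3=γ+ψ≈1.1344

θ₁ = -0.3491, θ₂ = -0.1751, θ₃ = 1.1344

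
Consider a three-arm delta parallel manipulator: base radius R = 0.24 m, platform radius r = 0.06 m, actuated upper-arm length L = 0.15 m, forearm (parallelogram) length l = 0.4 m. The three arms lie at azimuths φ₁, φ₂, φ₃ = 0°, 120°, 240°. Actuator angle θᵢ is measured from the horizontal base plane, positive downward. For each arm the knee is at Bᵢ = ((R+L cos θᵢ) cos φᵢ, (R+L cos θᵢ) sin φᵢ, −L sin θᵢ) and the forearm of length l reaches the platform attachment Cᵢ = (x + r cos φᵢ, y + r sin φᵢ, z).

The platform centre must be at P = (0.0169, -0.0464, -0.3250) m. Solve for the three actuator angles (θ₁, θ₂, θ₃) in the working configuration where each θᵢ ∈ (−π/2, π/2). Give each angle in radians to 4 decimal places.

θ₁ = 0.4365, θ₂ = 0.7856, θ₃ = 0.3490

rotate P by −φ1: (0.0169, -0.0464, -0.3250)
  A cos θ + B sin θ = C:  0.1631·cos θ + -0.3250·sin θ = 0.0104
  θ1 = atan2(B,A) + arccos(C/0.3636) = 0.4365
rotate P by −φ2: (-0.0486, 0.0086, -0.3250)
  e−x'=0.2286;  (l²−L²−(e−x')²−y'²−z²)/2L = -0.0682
  γ=atan2(-0.3250,0.2286)=-0.9577;  ψ=arccos(-0.1717)=1.7434;  θ2=γ+ψ≈0.7856
rotate P by −φ3: (0.0317, 0.0378, -0.3250)
  A=0.1483, B=-0.3250, C=(l²−L²−A²−y'²−z²)/(2L)=0.0282
  γ=atan2(-0.3250,0.1483)=-1.1428;  ψ=arccos(0.0789)=1.4918;  θ3=γ+ψ≈0.3490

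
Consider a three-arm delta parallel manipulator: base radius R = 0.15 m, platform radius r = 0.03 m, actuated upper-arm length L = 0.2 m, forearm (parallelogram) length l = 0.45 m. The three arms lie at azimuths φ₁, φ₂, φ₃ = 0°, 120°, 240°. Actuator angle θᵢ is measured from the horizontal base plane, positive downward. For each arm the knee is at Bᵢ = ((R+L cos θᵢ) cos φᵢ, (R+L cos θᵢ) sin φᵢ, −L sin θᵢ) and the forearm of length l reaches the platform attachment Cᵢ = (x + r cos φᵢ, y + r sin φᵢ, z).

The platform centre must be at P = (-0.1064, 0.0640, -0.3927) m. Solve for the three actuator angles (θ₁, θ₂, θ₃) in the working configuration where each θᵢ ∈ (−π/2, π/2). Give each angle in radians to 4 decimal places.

rotate P by −φ1: (-0.1064, 0.0640, -0.3927)
  A cos θ + B sin θ = C:  0.2264·cos θ + -0.3927·sin θ = -0.1177
  θ1 = atan2(B,A) + arccos(C/0.4533) = 0.7856
arm 2 (φ=120.0°): x'=0.1086, y'=0.0601
  A=0.0114, B=-0.3927, C=(l²−L²−A²−y'²−z²)/(2L)=0.0113
  γ=atan2(-0.3927,0.0114)=-1.5418;  ψ=arccos(0.0289)=1.5419;  θ2=γ+ψ≈0.0001
arm 3 (φ=240.0°): x'=-0.0022, y'=-0.1241
  e−x'=0.1222;  (l²−L²−(e−x')²−y'²−z²)/2L = -0.0552
  γ=atan2(-0.3927,0.1222)=-1.2691;  ψ=arccos(-0.1341)=1.7053;  θ3=γ+ψ≈0.4363

θ₁ = 0.7856, θ₂ = 0.0001, θ₃ = 0.4363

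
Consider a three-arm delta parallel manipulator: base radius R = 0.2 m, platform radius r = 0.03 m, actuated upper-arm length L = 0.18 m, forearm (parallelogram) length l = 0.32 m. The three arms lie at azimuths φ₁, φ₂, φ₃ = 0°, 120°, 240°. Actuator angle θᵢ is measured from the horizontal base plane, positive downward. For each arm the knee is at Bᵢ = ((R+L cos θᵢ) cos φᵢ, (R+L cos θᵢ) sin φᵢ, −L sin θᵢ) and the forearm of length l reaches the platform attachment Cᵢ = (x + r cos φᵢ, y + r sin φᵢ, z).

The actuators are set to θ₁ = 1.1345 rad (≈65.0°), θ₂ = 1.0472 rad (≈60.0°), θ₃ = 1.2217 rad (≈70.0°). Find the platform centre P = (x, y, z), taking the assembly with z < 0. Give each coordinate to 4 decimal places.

(0.0003, 0.0228, -0.3668)

arm 1 at φ=0.0°: e+L cos θ1 = 0.2461;  S1 = (0.2461, 0.0000, -0.1631)
S2 = (0.2600·cos120.0°, 0.2600·sin120.0°, -0.1559) = (-0.1300, 0.2252, -0.1559)
arm 3 at φ=240.0°: e+L cos θ3 = 0.2316;  S3 = (-0.1158, -0.2005, -0.1691)
subtract pairs → two planes through P
[-0.7521 0.4503 0.0145]·P = 0.0047;  [-0.7237 -0.4011 -0.0120]·P = -0.0049
Cramer: x(z) = 0.0005+0.0007z;  y(z) = 0.0114-0.0311z
sphere 1 gives Az²+Bz+C=0 with A=1.0010, B=0.3252, C=-0.0154;  B²−4AC=0.1673;  roots -0.3668, 0.0418;  negative root z = -0.3668
x = 0.0003, y = 0.0228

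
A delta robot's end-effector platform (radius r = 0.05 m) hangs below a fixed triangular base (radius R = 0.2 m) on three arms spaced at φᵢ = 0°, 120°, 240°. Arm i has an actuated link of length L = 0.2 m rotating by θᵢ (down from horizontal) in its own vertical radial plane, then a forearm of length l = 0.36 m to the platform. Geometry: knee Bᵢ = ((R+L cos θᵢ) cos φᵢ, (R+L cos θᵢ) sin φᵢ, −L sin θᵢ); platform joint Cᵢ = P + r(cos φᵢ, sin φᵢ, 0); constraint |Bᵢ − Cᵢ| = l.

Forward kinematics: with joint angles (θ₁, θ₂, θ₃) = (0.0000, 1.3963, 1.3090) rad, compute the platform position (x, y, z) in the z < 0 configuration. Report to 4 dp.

(0.1946, -0.0163, -0.3243)

φ1=0.0°: virtual centre (0.3500, 0.0000, 0.0000), radius l
O2 = (0.1847·cos120.0°, 0.1847·sin120.0°, -0.1970) = (-0.0924, 0.1600, -0.1970)
arm 3 at φ=240.0°: e+L cos θ3 = 0.2018;  O3 = (-0.1009, -0.1747, -0.1932)
|O₂|²−|O₁|² = -0.0496;  |O₃|²−|O₁|² = -0.0445
plane₁₂: -0.8847x+0.3199y+-0.3939z = -0.0496
Cramer: x(z) = 0.0528-0.4371z;  y(z) = -0.0090+0.0224z
quadratic in z: (1.1916)z²+(0.2594)z+(-0.0412)=0, √Δ=0.5135 → z ∈ {-0.3243, 0.1066}; z = -0.3243 (taking z<0)
x = 0.1946, y = -0.0163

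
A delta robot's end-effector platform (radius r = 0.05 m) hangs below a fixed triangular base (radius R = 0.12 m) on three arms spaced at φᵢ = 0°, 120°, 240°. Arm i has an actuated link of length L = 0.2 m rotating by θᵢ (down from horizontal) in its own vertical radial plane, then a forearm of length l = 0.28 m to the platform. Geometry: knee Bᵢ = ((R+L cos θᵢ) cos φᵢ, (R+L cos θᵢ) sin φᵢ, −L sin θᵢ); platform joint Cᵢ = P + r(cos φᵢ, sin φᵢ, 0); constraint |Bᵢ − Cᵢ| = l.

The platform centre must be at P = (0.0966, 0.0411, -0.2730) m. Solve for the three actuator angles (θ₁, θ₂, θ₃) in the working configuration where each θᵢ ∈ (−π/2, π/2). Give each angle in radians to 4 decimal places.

θ₁ = 0.2617, θ₂ = 0.7855, θ₃ = 1.0472

φ1=0.0° → target in arm frame (0.0966, 0.0411)
  e−x'=-0.0266;  (l²−L²−(e−x')²−y'²−z²)/2L = -0.0963
  θ1 = atan2(B,A) + arccos(C/0.2743) = 0.2617
rotate P by −φ2: (-0.0127, -0.1042, -0.2730)
  A=0.0827, B=-0.2730, C=(l²−L²−A²−y'²−z²)/(2L)=-0.1346
  θ2 = atan2(B,A) + arccos(C/0.2853) = 0.7855
φ3=240.0° → target in arm frame (-0.0839, 0.0631)
  A=0.1539, B=-0.2730, C=(l²−L²−A²−y'²−z²)/(2L)=-0.1595
  √(A²+B²)=0.3134;  θ3 = -1.0575+2.1047 ≈ 1.0472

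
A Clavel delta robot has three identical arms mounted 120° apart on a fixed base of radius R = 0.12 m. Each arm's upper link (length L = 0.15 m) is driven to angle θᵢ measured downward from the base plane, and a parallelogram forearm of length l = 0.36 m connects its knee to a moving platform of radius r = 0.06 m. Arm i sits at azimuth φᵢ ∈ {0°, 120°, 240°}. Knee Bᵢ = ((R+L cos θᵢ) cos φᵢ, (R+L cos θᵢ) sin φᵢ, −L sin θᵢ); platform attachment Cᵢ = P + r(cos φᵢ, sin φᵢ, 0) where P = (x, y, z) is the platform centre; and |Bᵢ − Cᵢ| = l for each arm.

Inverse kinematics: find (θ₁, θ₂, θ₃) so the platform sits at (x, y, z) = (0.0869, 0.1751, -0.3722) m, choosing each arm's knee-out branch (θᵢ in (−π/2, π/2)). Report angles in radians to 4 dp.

arm 1 (φ=0.0°): x'=0.0869, y'=0.1751
  A cos θ + B sin θ = C:  -0.0269·cos θ + -0.3722·sin θ = -0.2094
  γ=atan2(-0.3722,-0.0269)=-1.6429;  ψ=arccos(-0.5611)=2.1665;  θ1=γ+ψ≈0.5236
φ2=120.0° → target in arm frame (0.1082, -0.1628)
  A cos θ + B sin θ = C:  -0.0482·cos θ + -0.3722·sin θ = -0.2009
  γ=atan2(-0.3722,-0.0482)=-1.6996;  ψ=arccos(-0.5352)=2.1356;  θ2=γ+ψ≈0.4360
rotate P by −φ3: (-0.1951, -0.0123, -0.3722)
  A cos θ + B sin θ = C:  0.2551·cos θ + -0.3722·sin θ = -0.3222
  √(A²+B²)=0.4512;  θ3 = -0.9700+2.3660 ≈ 1.3961

θ₁ = 0.5236, θ₂ = 0.4360, θ₃ = 1.3961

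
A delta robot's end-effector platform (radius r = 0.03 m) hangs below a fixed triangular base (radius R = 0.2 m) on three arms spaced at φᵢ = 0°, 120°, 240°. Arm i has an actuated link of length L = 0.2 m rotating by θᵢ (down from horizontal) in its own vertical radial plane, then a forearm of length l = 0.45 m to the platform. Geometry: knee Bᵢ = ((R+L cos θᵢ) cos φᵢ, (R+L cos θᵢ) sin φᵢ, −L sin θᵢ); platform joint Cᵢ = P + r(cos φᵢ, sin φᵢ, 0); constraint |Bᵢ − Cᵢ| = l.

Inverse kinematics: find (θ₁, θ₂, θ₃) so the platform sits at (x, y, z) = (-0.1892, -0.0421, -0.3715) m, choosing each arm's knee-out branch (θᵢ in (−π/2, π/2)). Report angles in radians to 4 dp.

rotate P by −φ1: (-0.1892, -0.0421, -0.3715)
  A=0.3592, B=-0.3715, C=(l²−L²−A²−y'²−z²)/(2L)=-0.2658
  γ=atan2(-0.3715,0.3592)=-0.8022;  ψ=arccos(-0.5143)=2.1110;  θ1=γ+ψ≈1.3088
φ2=120.0° → target in arm frame (0.0581, 0.1849)
  e−x'=0.1119;  (l²−L²−(e−x')²−y'²−z²)/2L = -0.0555
  γ=atan2(-0.3715,0.1119)=-1.2783;  ψ=arccos(-0.1431)=1.7144;  θ2=γ+ψ≈0.4361
rotate P by −φ3: (0.1311, -0.1428, -0.3715)
  e−x'=0.0389;  (l²−L²−(e−x')²−y'²−z²)/2L = 0.0064
  θ3 = atan2(B,A) + arccos(C/0.3735) = 0.0872

θ₁ = 1.3088, θ₂ = 0.4361, θ₃ = 0.0872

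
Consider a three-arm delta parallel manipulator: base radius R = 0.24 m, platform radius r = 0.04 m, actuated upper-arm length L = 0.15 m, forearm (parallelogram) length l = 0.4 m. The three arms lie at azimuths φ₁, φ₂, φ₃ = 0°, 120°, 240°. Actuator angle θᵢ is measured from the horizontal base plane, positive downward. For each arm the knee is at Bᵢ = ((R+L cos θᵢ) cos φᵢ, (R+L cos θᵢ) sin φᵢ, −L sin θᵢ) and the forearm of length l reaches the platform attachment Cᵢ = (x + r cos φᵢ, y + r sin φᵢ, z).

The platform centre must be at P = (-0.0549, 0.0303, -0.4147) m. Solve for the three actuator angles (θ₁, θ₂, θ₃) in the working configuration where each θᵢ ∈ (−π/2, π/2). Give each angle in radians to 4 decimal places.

θ₁ = 1.3089, θ₂ = 0.7854, θ₃ = 1.0472

rotate P by −φ1: (-0.0549, 0.0303, -0.4147)
  A=0.2549, B=-0.4147, C=(l²−L²−A²−y'²−z²)/(2L)=-0.3346
  θ1 = atan2(B,A) + arccos(C/0.4868) = 1.3089
rotate P by −φ2: (0.0537, 0.0324, -0.4147)
  e−x'=0.1463;  (l²−L²−(e−x')²−y'²−z²)/2L = -0.1898
  γ=atan2(-0.4147,0.1463)=-1.2316;  ψ=arccos(-0.4315)=2.0170;  θ2=γ+ψ≈0.7854
rotate P by −φ3: (0.0012, -0.0627, -0.4147)
  A cos θ + B sin θ = C:  0.1988·cos θ + -0.4147·sin θ = -0.2597
  √(A²+B²)=0.4599;  θ3 = -1.1238+2.1710 ≈ 1.0472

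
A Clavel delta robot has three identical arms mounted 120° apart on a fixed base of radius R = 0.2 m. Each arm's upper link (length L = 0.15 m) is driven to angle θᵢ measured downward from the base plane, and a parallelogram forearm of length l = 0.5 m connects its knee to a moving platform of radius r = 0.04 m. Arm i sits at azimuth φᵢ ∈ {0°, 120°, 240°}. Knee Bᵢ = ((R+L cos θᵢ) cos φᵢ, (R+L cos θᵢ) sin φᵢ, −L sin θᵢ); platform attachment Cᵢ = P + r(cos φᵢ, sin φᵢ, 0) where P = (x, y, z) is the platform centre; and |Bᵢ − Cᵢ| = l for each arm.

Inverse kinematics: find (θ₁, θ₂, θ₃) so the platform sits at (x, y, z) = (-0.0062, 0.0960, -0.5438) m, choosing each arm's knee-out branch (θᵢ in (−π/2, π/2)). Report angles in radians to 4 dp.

rotate P by −φ1: (-0.0062, 0.0960, -0.5438)
  A=0.1662, B=-0.5438, C=(l²−L²−A²−y'²−z²)/(2L)=-0.3502
  √(A²+B²)=0.5686;  θ1 = -1.2742+2.2343 ≈ 0.9601
arm 2 (φ=120.0°): x'=0.0862, y'=-0.0426
  A cos θ + B sin θ = C:  0.0738·cos θ + -0.5438·sin θ = -0.2516
  γ=atan2(-0.5438,0.0738)=-1.4360;  ψ=arccos(-0.4585)=2.0470;  θ2=γ+ψ≈0.6111
rotate P by −φ3: (-0.0800, -0.0534, -0.5438)
  A cos θ + B sin θ = C:  0.2400·cos θ + -0.5438·sin θ = -0.4290
  θ3 = atan2(B,A) + arccos(C/0.5944) = 1.2218

θ₁ = 0.9601, θ₂ = 0.6111, θ₃ = 1.2218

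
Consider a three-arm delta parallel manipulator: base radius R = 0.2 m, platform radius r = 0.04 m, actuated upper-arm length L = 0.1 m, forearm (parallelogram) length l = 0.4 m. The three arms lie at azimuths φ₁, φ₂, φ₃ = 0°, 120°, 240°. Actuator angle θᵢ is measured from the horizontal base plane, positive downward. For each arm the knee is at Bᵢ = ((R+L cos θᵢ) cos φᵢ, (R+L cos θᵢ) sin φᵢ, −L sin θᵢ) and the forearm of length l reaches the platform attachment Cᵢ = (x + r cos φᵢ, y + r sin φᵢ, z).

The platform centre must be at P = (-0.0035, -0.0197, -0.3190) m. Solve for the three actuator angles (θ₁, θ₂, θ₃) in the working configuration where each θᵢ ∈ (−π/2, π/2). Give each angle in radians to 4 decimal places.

φ1=0.0° → target in arm frame (-0.0035, -0.0197)
  e−x'=0.1635;  (l²−L²−(e−x')²−y'²−z²)/2L = 0.1056
  θ1 = atan2(B,A) + arccos(C/0.3585) = 0.1746
arm 2 (φ=120.0°): x'=-0.0153, y'=0.0129
  A=0.1753, B=-0.3190, C=(l²−L²−A²−y'²−z²)/(2L)=0.0867
  θ2 = atan2(B,A) + arccos(C/0.3640) = 0.2620
φ3=240.0° → target in arm frame (0.0188, 0.0068)
  A=0.1412, B=-0.3190, C=(l²−L²−A²−y'²−z²)/(2L)=0.1413
  θ3 = atan2(B,A) + arccos(C/0.3488) = -0.0003

θ₁ = 0.1746, θ₂ = 0.2620, θ₃ = -0.0003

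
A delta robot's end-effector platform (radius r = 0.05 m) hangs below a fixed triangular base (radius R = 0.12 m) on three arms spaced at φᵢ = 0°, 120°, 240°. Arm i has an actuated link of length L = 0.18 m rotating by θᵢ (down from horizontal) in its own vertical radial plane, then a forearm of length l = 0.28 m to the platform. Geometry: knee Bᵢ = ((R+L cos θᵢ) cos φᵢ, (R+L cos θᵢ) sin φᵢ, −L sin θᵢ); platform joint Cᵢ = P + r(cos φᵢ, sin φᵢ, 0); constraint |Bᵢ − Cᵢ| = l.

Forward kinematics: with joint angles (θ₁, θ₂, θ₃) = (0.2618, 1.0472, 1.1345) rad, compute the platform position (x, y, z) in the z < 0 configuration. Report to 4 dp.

arm 1 at φ=0.0°: ρ1 = 0.2439;  centre 1 = (0.2439, 0.0000, -0.0466)
φ2=120.0°: virtual centre (-0.0800, 0.1386, -0.1559), radius l
φ3=240.0°: virtual centre (-0.0730, -0.1265, -0.1631), radius l
eliminate P² terms by subtracting sphere 1 from 2 and 3
linear system: -0.6477x+0.2771y = -0.0117−-0.2186z; -0.6338x+-0.2530y = -0.0137−-0.2331z
Cramer: x(z) = 0.0199-0.3532z;  y(z) = 0.0042-0.0366z
sphere 1 gives Az²+Bz+C=0 with A=1.1261, B=0.2510, C=-0.0261;  B²−4AC=0.1804;  roots -0.3001, 0.0771;  negative root z = -0.3001
x = 0.1259, y = 0.0152

(0.1259, 0.0152, -0.3001)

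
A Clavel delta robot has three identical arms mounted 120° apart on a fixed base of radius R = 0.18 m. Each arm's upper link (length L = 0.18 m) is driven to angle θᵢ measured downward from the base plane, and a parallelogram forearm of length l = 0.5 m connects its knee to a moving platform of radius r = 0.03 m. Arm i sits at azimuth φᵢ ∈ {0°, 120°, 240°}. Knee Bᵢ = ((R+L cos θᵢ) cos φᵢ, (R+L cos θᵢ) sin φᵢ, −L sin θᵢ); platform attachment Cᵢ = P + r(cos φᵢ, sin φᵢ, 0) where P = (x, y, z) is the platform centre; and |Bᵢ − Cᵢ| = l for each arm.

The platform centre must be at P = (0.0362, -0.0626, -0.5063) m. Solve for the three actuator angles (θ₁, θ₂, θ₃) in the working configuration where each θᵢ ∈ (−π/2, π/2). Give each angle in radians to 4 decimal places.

θ₁ = 0.5233, θ₂ = 0.8726, θ₃ = 0.5236

φ1=0.0° → target in arm frame (0.0362, -0.0626)
  e−x'=0.1138;  (l²−L²−(e−x')²−y'²−z²)/2L = -0.1545
  √(A²+B²)=0.5189;  θ1 = -1.3497+1.8730 ≈ 0.5233
rotate P by −φ2: (-0.0723, -0.0001, -0.5063)
  A=0.2223, B=-0.5063, C=(l²−L²−A²−y'²−z²)/(2L)=-0.2449
  θ2 = atan2(B,A) + arccos(C/0.5530) = 0.8726
arm 3 (φ=240.0°): x'=0.0361, y'=0.0627
  e−x'=0.1139;  (l²−L²−(e−x')²−y'²−z²)/2L = -0.1545
  γ=atan2(-0.5063,0.1139)=-1.3495;  ψ=arccos(-0.2978)=1.8732;  θ3=γ+ψ≈0.5236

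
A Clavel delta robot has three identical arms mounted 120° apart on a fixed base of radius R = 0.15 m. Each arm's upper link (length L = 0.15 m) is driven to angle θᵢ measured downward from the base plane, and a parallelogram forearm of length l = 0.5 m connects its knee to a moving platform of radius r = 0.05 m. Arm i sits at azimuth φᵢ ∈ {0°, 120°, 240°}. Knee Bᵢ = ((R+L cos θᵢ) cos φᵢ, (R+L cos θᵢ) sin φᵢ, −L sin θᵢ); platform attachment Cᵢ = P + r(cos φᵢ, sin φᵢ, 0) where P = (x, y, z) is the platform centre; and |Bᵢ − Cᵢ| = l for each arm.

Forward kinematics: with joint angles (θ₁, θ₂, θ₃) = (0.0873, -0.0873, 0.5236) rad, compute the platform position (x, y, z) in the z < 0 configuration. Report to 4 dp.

φ1=0.0°: virtual centre (0.2494, 0.0000, -0.0131), radius l
O2 = (0.2494·cos120.0°, 0.2494·sin120.0°, 0.0131) = (-0.1247, 0.2160, 0.0131)
φ3=240.0°: virtual centre (-0.1150, -0.1991, -0.0750), radius l
|O₂|²−|O₁|² = 0.0000;  |O₃|²−|O₁|² = -0.0039
plane₁₂: -0.7483x+0.4320y+0.0523z = 0.0000
Cramer: x(z) = 0.0028-0.0533z;  y(z) = 0.0048-0.2134z
quadratic in z: (1.0484)z²+(0.0504)z+(-0.1890)=0, √Δ=0.8916 → z ∈ {-0.4493, 0.4012}; z = -0.4493 (taking z<0)
x = 0.0267, y = 0.1007

(0.0267, 0.1007, -0.4493)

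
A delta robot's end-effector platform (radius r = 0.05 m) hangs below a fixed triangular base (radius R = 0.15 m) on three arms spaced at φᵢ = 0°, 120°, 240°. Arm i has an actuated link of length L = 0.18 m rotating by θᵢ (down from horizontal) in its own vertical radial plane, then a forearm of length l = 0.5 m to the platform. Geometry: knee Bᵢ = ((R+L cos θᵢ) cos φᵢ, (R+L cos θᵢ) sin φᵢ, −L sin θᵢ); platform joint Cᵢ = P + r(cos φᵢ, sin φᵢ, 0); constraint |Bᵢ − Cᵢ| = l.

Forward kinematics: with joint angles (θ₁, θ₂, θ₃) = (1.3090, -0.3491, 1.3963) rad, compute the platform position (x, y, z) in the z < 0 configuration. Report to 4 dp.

(-0.1507, 0.3077, -0.4326)

S1 = (0.1466·cos0.0°, 0.1466·sin0.0°, -0.1739) = (0.1466, 0.0000, -0.1739)
arm 2 at φ=120.0°: (R−r)+L cos θ2 = 0.2691;  S2 = (-0.1346, 0.2331, 0.0616)
arm 3 at φ=240.0°: (R−r)+L cos θ3 = 0.1313;  S3 = (-0.0656, -0.1137, -0.1773)
eliminate P² terms by subtracting sphere 1 from 2 and 3
linear system: -0.5623x+0.4662y = 0.0245−0.4709z; -0.4244x+-0.2273y = -0.0031−-0.0068z
det = 0.3257;  x = -0.0127+0.3189z,  y = 0.0372+-0.6254z
sphere 1 gives Az²+Bz+C=0 with A=1.4928, B=0.1995, C=-0.1930;  B²−4AC=1.1923;  roots -0.4326, 0.2989;  negative root z = -0.4326
x = -0.1507, y = 0.3077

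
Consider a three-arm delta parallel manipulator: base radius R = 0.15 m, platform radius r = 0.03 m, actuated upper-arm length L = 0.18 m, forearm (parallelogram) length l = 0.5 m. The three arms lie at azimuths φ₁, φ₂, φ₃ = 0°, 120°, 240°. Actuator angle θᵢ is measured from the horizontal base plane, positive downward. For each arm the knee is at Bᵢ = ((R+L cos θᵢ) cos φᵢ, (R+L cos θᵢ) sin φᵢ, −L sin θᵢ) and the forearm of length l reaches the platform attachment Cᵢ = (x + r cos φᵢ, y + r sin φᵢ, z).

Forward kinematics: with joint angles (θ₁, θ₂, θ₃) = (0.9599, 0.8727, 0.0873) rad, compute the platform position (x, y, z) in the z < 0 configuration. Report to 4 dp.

centre 1 = (0.2232·cos0.0°, 0.2232·sin0.0°, -0.1474) = (0.2232, 0.0000, -0.1474)
centre 2 = (0.2357·cos120.0°, 0.2357·sin120.0°, -0.1379) = (-0.1178, 0.2041, -0.1379)
centre 3 = (0.2993·cos240.0°, 0.2993·sin240.0°, -0.0157) = (-0.1497, -0.2592, -0.0157)
|centre ₂|²−|centre ₁|² = 0.0030;  |centre ₃|²−|centre ₁|² = 0.0183
linear system: -0.6822x+0.4082y = 0.0030−0.0191z; -0.7458x+-0.5184y = 0.0183−0.2635z
det = 0.6581;  x = -0.0137+0.1785z,  y = -0.0155+0.2515z
into |P−centre ₁|² = l²: 1.0951z² + 0.2025z + -0.1719 = 0;  Δ = 0.7939;  z = -0.4993 or 0.3144 → z<0 root = -0.4993
x = -0.1028, y = -0.1411

(-0.1028, -0.1411, -0.4993)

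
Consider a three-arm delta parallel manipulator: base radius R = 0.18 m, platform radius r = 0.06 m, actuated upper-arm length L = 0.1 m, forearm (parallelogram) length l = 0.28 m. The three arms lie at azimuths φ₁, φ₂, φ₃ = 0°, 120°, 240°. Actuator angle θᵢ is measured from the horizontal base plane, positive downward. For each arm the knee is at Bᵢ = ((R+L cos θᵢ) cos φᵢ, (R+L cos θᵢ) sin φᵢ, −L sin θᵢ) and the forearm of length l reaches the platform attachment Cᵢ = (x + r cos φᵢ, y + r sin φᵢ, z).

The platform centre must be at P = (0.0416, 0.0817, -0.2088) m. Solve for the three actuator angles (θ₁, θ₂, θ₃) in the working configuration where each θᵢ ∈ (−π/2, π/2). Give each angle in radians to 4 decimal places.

rotate P by −φ1: (0.0416, 0.0817, -0.2088)
  A=0.0784, B=-0.2088, C=(l²−L²−A²−y'²−z²)/(2L)=0.0599
  θ1 = atan2(B,A) + arccos(C/0.2230) = 0.0873
φ2=120.0° → target in arm frame (0.0500, -0.0769)
  e−x'=0.0700;  (l²−L²−(e−x')²−y'²−z²)/2L = 0.0699
  γ=atan2(-0.2088,0.0700)=-1.2471;  ψ=arccos(0.3175)=1.2477;  θ2=γ+ψ≈0.0006
arm 3 (φ=240.0°): x'=-0.0916, y'=-0.0048
  A cos θ + B sin θ = C:  0.2116·cos θ + -0.2088·sin θ = -0.0999
  √(A²+B²)=0.2972;  θ3 = -0.7788+1.9135 ≈ 1.1346

θ₁ = 0.0873, θ₂ = 0.0006, θ₃ = 1.1346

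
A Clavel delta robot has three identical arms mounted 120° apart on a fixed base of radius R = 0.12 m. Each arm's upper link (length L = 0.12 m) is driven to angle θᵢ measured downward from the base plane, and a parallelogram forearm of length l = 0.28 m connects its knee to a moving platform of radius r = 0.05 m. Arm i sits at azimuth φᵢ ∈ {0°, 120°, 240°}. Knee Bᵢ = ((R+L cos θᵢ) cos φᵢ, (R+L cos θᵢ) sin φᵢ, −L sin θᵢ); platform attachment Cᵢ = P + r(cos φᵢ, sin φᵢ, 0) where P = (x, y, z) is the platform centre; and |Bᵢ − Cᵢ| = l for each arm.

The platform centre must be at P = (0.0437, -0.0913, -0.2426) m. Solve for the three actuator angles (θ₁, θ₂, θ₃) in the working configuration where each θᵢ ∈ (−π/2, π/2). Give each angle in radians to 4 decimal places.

arm 1 (φ=0.0°): x'=0.0437, y'=-0.0913
  A=0.0263, B=-0.2426, C=(l²−L²−A²−y'²−z²)/(2L)=-0.0162
  θ1 = atan2(B,A) + arccos(C/0.2440) = 0.1743
rotate P by −φ2: (-0.1009, 0.0078, -0.2426)
  A cos θ + B sin θ = C:  0.1709·cos θ + -0.2426·sin θ = -0.1005
  θ2 = atan2(B,A) + arccos(C/0.2968) = 0.9594
φ3=240.0° → target in arm frame (0.0572, 0.0835)
  A cos θ + B sin θ = C:  0.0128·cos θ + -0.2426·sin θ = -0.0083
  θ3 = atan2(B,A) + arccos(C/0.2429) = 0.0868

θ₁ = 0.1743, θ₂ = 0.9594, θ₃ = 0.0868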